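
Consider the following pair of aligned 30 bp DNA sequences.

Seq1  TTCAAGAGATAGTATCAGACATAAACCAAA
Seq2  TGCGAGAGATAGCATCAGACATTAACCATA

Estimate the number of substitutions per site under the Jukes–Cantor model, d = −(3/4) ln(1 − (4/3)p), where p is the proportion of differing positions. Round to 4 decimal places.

0.1885

The sequences differ at positions 2 (T/G), 4 (A/G), 13 (T/C), 23 (A/T), 29 (A/T).
p = 5/30 = 0.166667.
d = −0.75 · ln(1 − (4/3)·0.166667) = −0.75 · ln(0.777777) = −0.75 · (-0.251315) = 0.1885.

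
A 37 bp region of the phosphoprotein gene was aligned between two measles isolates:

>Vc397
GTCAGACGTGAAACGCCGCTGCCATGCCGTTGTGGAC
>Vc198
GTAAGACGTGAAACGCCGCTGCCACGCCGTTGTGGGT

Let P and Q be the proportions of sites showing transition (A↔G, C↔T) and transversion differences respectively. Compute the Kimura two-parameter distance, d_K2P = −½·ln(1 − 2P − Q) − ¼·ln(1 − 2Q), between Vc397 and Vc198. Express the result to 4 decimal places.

Mismatches occur at site 3 (C↔A, transversion), site 25 (T↔C, transition), site 36 (A↔G, transition), site 37 (C↔T, transition).
Of the 4 differences, 3 transitions and 1 transversion over 37 sites: P = 3/37 = 0.081081, Q = 1/37 = 0.027027.
d = −0.5·ln(0.810811) − 0.25·ln(0.945946) = −0.5·(-0.209720) − 0.25·(-0.055570) = 0.1188.

0.1188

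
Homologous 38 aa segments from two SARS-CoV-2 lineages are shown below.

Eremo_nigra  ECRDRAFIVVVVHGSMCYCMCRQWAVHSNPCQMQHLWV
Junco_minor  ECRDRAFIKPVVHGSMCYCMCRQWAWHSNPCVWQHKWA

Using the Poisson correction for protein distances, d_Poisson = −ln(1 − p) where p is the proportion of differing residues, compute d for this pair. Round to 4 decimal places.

Differing sites — 9:V/K; 10:V/P; 26:V/W; 32:Q/V; 33:M/W; 36:L/K; 38:V/A.
p = 7/38 = 0.184211.
d = −ln(1 − 0.184211) = −ln(0.815789) = 0.2036.

0.2036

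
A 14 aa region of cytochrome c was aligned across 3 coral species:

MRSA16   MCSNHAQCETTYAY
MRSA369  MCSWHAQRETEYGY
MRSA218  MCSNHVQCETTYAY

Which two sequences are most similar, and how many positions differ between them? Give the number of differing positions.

1

Pairwise Hamming distances:
  MRSA16 vs MRSA369: 4
  MRSA16 vs MRSA218: 1
  MRSA369 vs MRSA218: 5
The smallest is 1, between MRSA16 and MRSA218.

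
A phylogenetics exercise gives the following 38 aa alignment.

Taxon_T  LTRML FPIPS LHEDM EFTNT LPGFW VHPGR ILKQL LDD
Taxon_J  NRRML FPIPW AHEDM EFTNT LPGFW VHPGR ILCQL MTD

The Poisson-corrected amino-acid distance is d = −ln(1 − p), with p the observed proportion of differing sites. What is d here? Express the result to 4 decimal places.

0.2036

The sequences differ at positions 1 (L/N), 2 (T/R), 10 (S/W), 11 (L/A), 33 (K/C), 36 (L/M), 37 (D/T).
p = 7/38 = 0.184211.
d = −ln(1 − 0.184211) = −ln(0.815789) = 0.2036.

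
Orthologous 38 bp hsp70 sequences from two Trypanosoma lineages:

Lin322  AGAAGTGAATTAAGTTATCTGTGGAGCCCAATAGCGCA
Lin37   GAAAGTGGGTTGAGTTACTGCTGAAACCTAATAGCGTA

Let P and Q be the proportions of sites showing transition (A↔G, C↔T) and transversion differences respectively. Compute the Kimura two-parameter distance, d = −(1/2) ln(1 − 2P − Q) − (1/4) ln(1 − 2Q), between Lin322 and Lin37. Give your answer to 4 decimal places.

0.5271

The sequences differ at positions 1 (A/G, transition), 2 (G/A, transition), 8 (A/G, transition), 9 (A/G, transition), 12 (A/G, transition), 18 (T/C, transition), 19 (C/T, transition), 20 (T/G, transversion), 21 (G/C, transversion), 24 (G/A, transition), 26 (G/A, transition), 29 (C/T, transition), 37 (C/T, transition).
Of the 13 differences, 11 transitions and 2 transversions over 38 sites: P = 11/38 = 0.289474, Q = 2/38 = 0.052632.
d = −0.5·ln(0.368420) − 0.25·ln(0.894736) = −0.5·(-0.998532) − 0.25·(-0.111227) = 0.5271.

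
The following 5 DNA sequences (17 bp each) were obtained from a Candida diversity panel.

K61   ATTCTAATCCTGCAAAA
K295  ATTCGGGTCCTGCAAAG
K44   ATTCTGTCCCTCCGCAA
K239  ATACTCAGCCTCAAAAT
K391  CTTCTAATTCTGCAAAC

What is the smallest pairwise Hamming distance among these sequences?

3

Pairwise Hamming distances:
  K61 vs K295: 4
  K61 vs K44: 6
  K61 vs K239: 6
  K61 vs K391: 3
  K295 vs K44: 7
  K295 vs K239: 8
  K295 vs K391: 6
  K44 vs K239: 8
  K44 vs K391: 9
  K239 vs K391: 8
The smallest is 3, between K61 and K391.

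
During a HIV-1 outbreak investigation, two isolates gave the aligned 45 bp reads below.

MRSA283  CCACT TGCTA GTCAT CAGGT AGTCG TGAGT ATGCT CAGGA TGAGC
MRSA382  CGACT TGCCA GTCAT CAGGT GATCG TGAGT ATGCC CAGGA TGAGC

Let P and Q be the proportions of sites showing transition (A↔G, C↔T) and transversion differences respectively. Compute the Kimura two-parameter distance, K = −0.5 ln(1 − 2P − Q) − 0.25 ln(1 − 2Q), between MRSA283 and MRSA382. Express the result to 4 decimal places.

The sequences differ at positions 2 (C/G, transversion), 9 (T/C, transition), 21 (A/G, transition), 22 (G/A, transition), 35 (T/C, transition).
Of the 5 differences, 4 transitions and 1 transversion over 45 sites: P = 4/45 = 0.088889, Q = 1/45 = 0.022222.
d = −0.5·ln(0.800000) − 0.25·ln(0.955556) = −0.5·(-0.223144) − 0.25·(-0.045462) = 0.1229.

0.1229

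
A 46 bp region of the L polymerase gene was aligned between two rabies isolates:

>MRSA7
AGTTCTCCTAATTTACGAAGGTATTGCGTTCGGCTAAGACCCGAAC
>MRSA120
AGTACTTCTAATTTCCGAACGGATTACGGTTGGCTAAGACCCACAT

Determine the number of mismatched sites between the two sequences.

11

The sequences differ at positions 4 (T/A), 7 (C/T), 15 (A/C), 20 (G/C), 22 (T/G), 26 (G/A), 29 (T/G), 31 (C/T), 43 (G/A), 44 (A/C), 46 (C/T).
That gives 11 mismatches out of 46 aligned sites, so the Hamming distance is 11.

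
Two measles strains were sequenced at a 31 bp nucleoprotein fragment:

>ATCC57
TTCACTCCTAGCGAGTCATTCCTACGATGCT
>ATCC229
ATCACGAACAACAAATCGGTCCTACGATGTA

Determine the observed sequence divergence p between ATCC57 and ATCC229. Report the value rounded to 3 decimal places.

The sequences differ at positions 1 (T/A), 6 (T/G), 7 (C/A), 8 (C/A), 9 (T/C), 11 (G/A), 13 (G/A), 15 (G/A), 18 (A/G), 19 (T/G), 30 (C/T), 31 (T/A).
There are 12 differences over 31 sites, so p = 12/31 = 0.387.

0.387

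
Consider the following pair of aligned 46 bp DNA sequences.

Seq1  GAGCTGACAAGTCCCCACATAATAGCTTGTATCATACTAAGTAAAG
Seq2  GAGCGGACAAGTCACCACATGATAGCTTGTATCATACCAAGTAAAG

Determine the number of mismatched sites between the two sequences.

Mismatches occur at site 5 (T→G), site 14 (C→A), site 21 (A→G), site 38 (T→C).
That gives 4 mismatches out of 46 aligned sites, so the Hamming distance is 4.

4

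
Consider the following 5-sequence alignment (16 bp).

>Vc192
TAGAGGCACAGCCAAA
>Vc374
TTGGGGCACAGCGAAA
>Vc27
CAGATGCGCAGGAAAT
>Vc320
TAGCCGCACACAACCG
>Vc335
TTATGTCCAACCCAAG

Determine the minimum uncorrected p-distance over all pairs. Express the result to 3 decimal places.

0.188

Pairwise Hamming distances:
  Vc192 vs Vc374: 3
  Vc192 vs Vc27: 6
  Vc192 vs Vc320: 8
  Vc192 vs Vc335: 8
  Vc374 vs Vc27: 8
  Vc374 vs Vc320: 9
  Vc374 vs Vc335: 8
  Vc27 vs Vc320: 9
  Vc27 vs Vc335: 12
  Vc320 vs Vc335: 11
The smallest is 3 mismatches, between Vc192 and Vc374; p = 3/16 = 0.188.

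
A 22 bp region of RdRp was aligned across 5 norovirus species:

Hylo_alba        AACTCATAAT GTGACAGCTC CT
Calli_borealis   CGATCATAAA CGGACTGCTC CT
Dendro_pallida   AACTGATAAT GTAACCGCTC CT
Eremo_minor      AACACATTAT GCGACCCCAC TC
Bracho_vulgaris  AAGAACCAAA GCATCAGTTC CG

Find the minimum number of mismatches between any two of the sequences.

3

Pairwise Hamming distances:
  Hylo_alba vs Calli_borealis: 7
  Hylo_alba vs Dendro_pallida: 3
  Hylo_alba vs Eremo_minor: 8
  Hylo_alba vs Bracho_vulgaris: 11
  Calli_borealis vs Dendro_pallida: 9
  Calli_borealis vs Eremo_minor: 13
  Calli_borealis vs Bracho_vulgaris: 14
  Dendro_pallida vs Eremo_minor: 9
  Dendro_pallida vs Bracho_vulgaris: 11
  Eremo_minor vs Bracho_vulgaris: 14
The smallest is 3, between Hylo_alba and Dendro_pallida.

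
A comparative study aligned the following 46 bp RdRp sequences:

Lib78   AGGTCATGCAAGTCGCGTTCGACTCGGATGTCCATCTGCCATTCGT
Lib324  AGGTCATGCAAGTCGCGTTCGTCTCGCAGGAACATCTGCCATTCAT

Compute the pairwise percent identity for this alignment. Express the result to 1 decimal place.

Differing sites — 22:A/T; 27:G/C; 29:T/G; 31:T/A; 32:C/A; 45:G/A.
40 of the 46 sites match, so the percent identity is 40/46 × 100 = 87.0%.

87.0%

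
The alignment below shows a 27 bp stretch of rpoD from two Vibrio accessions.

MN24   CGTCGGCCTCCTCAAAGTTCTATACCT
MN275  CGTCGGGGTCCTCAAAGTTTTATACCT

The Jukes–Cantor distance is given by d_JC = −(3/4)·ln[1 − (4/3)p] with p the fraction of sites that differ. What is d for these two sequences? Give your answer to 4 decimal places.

Mismatches occur at site 7 (C→G), site 8 (C→G), site 20 (C→T).
p = 3/27 = 0.111111.
d = −0.75 · ln(1 − (4/3)·0.111111) = −0.75 · ln(0.851852) = −0.75 · (-0.160342) = 0.1203.

0.1203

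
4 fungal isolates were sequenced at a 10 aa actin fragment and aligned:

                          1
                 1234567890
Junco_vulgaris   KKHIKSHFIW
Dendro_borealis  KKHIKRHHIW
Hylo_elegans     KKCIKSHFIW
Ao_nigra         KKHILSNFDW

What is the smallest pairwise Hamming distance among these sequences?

1

Pairwise Hamming distances:
  Junco_vulgaris vs Dendro_borealis: 2
  Junco_vulgaris vs Hylo_elegans: 1
  Junco_vulgaris vs Ao_nigra: 3
  Dendro_borealis vs Hylo_elegans: 3
  Dendro_borealis vs Ao_nigra: 5
  Hylo_elegans vs Ao_nigra: 4
The smallest is 1, between Junco_vulgaris and Hylo_elegans.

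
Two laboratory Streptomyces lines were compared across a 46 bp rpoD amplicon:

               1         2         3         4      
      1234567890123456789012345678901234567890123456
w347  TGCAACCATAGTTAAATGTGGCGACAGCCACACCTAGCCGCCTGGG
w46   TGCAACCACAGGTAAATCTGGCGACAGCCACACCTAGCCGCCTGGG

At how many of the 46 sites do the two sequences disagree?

3

Differing sites — 9:T/C; 12:T/G; 18:G/C.
That gives 3 mismatches out of 46 aligned sites, so the Hamming distance is 3.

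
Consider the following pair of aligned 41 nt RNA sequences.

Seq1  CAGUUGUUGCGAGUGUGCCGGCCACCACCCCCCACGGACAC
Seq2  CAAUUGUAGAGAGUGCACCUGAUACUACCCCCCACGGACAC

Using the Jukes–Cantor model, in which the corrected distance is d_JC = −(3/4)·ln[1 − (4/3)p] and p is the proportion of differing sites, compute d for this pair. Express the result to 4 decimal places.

The sequences differ at positions 3 (G/A), 8 (U/A), 10 (C/A), 16 (U/C), 17 (G/A), 20 (G/U), 22 (C/A), 23 (C/U), 26 (C/U).
p = 9/41 = 0.219512.
d = −0.75 · ln(1 − (4/3)·0.219512) = −0.75 · ln(0.707317) = −0.75 · (-0.346276) = 0.2597.

0.2597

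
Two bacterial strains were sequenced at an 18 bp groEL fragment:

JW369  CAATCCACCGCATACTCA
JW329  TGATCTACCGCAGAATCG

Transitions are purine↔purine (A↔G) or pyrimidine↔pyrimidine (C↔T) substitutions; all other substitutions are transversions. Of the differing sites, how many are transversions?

2

Mismatches occur at site 1 (C↔T, transition), site 2 (A↔G, transition), site 6 (C↔T, transition), site 13 (T↔G, transversion), site 15 (C↔A, transversion), site 18 (A↔G, transition).
Of the 6 differences, 4 transitions and 2 transversions, so the answer is 2.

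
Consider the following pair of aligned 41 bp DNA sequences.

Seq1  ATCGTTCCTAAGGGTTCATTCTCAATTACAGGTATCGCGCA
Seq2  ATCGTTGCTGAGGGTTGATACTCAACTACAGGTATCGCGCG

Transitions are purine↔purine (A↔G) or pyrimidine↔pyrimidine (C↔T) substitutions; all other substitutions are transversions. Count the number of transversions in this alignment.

3

Mismatches occur at site 7 (C→G, transversion), site 10 (A→G, transition), site 17 (C→G, transversion), site 20 (T→A, transversion), site 26 (T→C, transition), site 41 (A→G, transition).
Of the 6 differences, 3 transitions and 3 transversions, so the answer is 3.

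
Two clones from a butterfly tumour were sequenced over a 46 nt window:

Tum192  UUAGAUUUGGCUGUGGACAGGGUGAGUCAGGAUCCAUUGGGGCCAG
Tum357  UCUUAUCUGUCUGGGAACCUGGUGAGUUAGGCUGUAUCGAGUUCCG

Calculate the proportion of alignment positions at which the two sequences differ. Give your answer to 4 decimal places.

0.3913

Differing sites — 2:U/C; 3:A/U; 4:G/U; 7:U/C; 10:G/U; 14:U/G; 16:G/A; 19:A/C; 20:G/U; 28:C/U; 32:A/C; 34:C/G; 35:C/U; 38:U/C; 40:G/A; 42:G/U; 43:C/U; 45:A/C.
There are 18 differences over 46 sites, so p = 18/46 = 0.3913.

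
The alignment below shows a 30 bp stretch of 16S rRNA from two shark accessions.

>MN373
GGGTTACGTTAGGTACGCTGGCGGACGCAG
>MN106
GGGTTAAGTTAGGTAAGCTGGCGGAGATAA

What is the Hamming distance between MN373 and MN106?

6

Differing sites — 7:C/A; 16:C/A; 26:C/G; 27:G/A; 28:C/T; 30:G/A.
That gives 6 mismatches out of 30 aligned sites, so the Hamming distance is 6.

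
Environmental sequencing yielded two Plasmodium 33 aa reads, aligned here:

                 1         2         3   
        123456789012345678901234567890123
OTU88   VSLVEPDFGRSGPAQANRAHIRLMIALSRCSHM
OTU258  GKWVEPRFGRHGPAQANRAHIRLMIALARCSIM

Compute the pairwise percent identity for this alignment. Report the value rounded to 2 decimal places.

78.79%

Mismatches occur at site 1 (V/G), site 2 (S/K), site 3 (L/W), site 7 (D/R), site 11 (S/H), site 28 (S/A), site 32 (H/I).
26 of the 33 sites match, so the percent identity is 26/33 × 100 = 78.79%.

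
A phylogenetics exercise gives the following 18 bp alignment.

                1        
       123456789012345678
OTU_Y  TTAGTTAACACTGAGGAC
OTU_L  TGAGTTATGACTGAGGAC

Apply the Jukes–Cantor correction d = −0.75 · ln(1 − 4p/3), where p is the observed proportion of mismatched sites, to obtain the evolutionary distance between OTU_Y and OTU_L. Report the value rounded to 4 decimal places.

The sequences differ at positions 2 (T/G), 8 (A/T), 9 (C/G).
p = 3/18 = 0.166667.
d = −0.75 · ln(1 − (4/3)·0.166667) = −0.75 · ln(0.777777) = −0.75 · (-0.251315) = 0.1885.

0.1885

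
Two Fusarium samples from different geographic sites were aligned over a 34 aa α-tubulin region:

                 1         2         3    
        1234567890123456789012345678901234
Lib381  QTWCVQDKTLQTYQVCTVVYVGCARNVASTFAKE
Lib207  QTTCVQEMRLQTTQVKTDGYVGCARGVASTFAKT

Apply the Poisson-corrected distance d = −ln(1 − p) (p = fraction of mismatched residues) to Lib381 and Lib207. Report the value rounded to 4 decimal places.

Differing sites — 3:W/T; 7:D/E; 8:K/M; 9:T/R; 13:Y/T; 16:C/K; 18:V/D; 19:V/G; 26:N/G; 34:E/T.
p = 10/34 = 0.294118.
d = −ln(1 − 0.294118) = −ln(0.705882) = 0.3483.

0.3483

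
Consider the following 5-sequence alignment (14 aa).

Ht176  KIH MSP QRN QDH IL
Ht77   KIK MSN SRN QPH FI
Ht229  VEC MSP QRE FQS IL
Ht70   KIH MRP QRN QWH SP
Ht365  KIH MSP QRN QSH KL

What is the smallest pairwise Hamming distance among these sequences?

Pairwise Hamming distances:
  Ht176 vs Ht77: 6
  Ht176 vs Ht229: 7
  Ht176 vs Ht70: 4
  Ht176 vs Ht365: 2
  Ht77 vs Ht229: 11
  Ht77 vs Ht70: 7
  Ht77 vs Ht365: 6
  Ht229 vs Ht70: 10
  Ht229 vs Ht365: 8
  Ht70 vs Ht365: 4
The smallest is 2, between Ht176 and Ht365.

2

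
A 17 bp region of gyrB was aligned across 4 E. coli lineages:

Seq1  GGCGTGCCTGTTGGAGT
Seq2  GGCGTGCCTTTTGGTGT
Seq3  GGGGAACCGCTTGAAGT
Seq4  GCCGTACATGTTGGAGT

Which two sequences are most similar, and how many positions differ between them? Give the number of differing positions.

Pairwise Hamming distances:
  Seq1 vs Seq2: 2
  Seq1 vs Seq3: 6
  Seq1 vs Seq4: 3
  Seq2 vs Seq3: 7
  Seq2 vs Seq4: 5
  Seq3 vs Seq4: 7
The smallest is 2, between Seq1 and Seq2.

2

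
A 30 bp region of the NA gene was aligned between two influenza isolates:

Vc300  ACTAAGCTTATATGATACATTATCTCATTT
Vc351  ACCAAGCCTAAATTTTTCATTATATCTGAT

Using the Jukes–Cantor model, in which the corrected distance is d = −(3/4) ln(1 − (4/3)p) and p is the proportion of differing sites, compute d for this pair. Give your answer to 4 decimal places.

0.4408

Differing sites — 3:T/C; 8:T/C; 11:T/A; 14:G/T; 15:A/T; 17:A/T; 24:C/A; 27:A/T; 28:T/G; 29:T/A.
p = 10/30 = 0.333333.
d = −0.75 · ln(1 − (4/3)·0.333333) = −0.75 · ln(0.555556) = −0.75 · (-0.587786) = 0.4408.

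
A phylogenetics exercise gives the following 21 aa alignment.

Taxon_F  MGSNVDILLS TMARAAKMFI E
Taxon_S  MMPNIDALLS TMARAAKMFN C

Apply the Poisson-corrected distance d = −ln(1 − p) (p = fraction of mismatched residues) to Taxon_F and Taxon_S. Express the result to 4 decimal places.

0.3365

Differing sites — 2:G/M; 3:S/P; 5:V/I; 7:I/A; 20:I/N; 21:E/C.
p = 6/21 = 0.285714.
d = −ln(1 − 0.285714) = −ln(0.714286) = 0.3365.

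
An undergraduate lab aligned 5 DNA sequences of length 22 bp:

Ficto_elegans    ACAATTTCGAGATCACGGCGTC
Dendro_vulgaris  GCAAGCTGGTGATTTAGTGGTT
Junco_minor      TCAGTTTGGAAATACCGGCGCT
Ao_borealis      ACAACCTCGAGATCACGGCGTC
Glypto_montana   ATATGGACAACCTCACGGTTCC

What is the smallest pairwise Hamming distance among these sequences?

2

Pairwise Hamming distances:
  Ficto_elegans vs Dendro_vulgaris: 11
  Ficto_elegans vs Junco_minor: 8
  Ficto_elegans vs Ao_borealis: 2
  Ficto_elegans vs Glypto_montana: 11
  Dendro_vulgaris vs Junco_minor: 12
  Dendro_vulgaris vs Ao_borealis: 10
  Dendro_vulgaris vs Glypto_montana: 18
  Junco_minor vs Ao_borealis: 10
  Junco_minor vs Glypto_montana: 15
  Ao_borealis vs Glypto_montana: 11
The smallest is 2, between Ficto_elegans and Ao_borealis.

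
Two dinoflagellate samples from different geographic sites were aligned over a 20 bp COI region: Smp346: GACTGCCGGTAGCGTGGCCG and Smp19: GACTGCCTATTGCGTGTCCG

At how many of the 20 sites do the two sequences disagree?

The sequences differ at positions 8 (G/T), 9 (G/A), 11 (A/T), 17 (G/T).
That gives 4 mismatches out of 20 aligned sites, so the Hamming distance is 4.

4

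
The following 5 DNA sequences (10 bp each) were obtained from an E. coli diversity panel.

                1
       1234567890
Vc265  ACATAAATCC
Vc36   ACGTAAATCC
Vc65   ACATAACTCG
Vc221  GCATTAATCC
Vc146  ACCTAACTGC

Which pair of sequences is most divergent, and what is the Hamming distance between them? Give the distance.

Pairwise Hamming distances:
  Vc265 vs Vc36: 1
  Vc265 vs Vc65: 2
  Vc265 vs Vc221: 2
  Vc265 vs Vc146: 3
  Vc36 vs Vc65: 3
  Vc36 vs Vc221: 3
  Vc36 vs Vc146: 3
  Vc65 vs Vc221: 4
  Vc65 vs Vc146: 3
  Vc221 vs Vc146: 5
The largest is 5, between Vc221 and Vc146.

5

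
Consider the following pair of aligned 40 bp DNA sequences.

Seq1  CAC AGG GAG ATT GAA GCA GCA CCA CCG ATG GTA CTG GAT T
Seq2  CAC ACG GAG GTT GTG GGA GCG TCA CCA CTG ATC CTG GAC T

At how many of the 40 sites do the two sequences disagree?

Differing sites — 5:G/C; 10:A/G; 14:A/T; 15:A/G; 17:C/G; 21:A/G; 22:C/T; 27:G/A; 28:A/C; 31:G/A; 33:A/C; 39:T/C.
That gives 12 mismatches out of 40 aligned sites, so the Hamming distance is 12.

12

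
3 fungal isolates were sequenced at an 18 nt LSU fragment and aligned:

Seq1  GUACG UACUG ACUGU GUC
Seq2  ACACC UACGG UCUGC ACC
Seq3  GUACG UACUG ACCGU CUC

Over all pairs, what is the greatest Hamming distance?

Pairwise Hamming distances:
  Seq1 vs Seq2: 8
  Seq1 vs Seq3: 2
  Seq2 vs Seq3: 9
The largest is 9, between Seq2 and Seq3.

9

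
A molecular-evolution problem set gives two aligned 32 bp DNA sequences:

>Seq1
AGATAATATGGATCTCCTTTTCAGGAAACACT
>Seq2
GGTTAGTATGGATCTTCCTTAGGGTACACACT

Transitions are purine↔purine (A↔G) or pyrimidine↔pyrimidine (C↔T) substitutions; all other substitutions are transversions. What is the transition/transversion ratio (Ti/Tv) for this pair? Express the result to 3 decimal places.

1.000

Differing sites — 1:A/G (Ti); 3:A/T (Tv); 6:A/G (Ti); 16:C/T (Ti); 18:T/C (Ti); 21:T/A (Tv); 22:C/G (Tv); 23:A/G (Ti); 25:G/T (Tv); 27:A/C (Tv).
Of the 10 differences, 5 transitions and 5 transversions, so Ti/Tv = 5/5 = 1.000.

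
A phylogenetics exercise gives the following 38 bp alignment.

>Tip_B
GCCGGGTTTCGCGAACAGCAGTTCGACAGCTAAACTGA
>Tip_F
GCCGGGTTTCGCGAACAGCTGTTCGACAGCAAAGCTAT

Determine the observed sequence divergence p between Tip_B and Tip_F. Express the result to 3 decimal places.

Mismatches occur at site 20 (A↔T), site 31 (T↔A), site 34 (A↔G), site 37 (G↔A), site 38 (A↔T).
There are 5 differences over 38 sites, so p = 5/38 = 0.132.

0.132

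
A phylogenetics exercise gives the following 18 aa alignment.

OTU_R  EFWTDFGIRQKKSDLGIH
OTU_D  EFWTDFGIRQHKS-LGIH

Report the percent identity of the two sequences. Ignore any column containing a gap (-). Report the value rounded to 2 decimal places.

94.12%

Excluding the 1 gap column leaves 17 comparable sites.
Differing sites — 11:K/H.
16 of the 17 comparable sites match, so the percent identity is 16/17 × 100 = 94.12%.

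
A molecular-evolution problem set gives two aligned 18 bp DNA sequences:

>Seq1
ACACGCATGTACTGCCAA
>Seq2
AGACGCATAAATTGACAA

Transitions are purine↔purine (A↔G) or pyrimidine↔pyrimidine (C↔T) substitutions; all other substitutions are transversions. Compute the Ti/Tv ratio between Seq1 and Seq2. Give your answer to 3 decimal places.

Mismatches occur at site 2 (C→G, transversion), site 9 (G→A, transition), site 10 (T→A, transversion), site 12 (C→T, transition), site 15 (C→A, transversion).
Of the 5 differences, 2 transitions and 3 transversions, so Ti/Tv = 2/3 = 0.667.

0.667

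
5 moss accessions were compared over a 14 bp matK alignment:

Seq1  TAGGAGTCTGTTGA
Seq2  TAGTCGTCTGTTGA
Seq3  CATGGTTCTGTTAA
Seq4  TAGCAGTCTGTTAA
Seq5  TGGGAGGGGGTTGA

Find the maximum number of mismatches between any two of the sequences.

9

Pairwise Hamming distances:
  Seq1 vs Seq2: 2
  Seq1 vs Seq3: 5
  Seq1 vs Seq4: 2
  Seq1 vs Seq5: 4
  Seq2 vs Seq3: 6
  Seq2 vs Seq4: 3
  Seq2 vs Seq5: 6
  Seq3 vs Seq4: 5
  Seq3 vs Seq5: 9
  Seq4 vs Seq5: 6
The largest is 9, between Seq3 and Seq5.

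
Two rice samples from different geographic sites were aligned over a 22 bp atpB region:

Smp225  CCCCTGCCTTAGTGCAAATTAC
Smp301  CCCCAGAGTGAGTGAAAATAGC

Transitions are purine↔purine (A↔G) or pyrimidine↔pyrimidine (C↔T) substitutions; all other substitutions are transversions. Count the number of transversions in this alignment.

The sequences differ at positions 5 (T/A, transversion), 7 (C/A, transversion), 8 (C/G, transversion), 10 (T/G, transversion), 15 (C/A, transversion), 20 (T/A, transversion), 21 (A/G, transition).
Of the 7 differences, 1 transition and 6 transversions, so the answer is 6.

6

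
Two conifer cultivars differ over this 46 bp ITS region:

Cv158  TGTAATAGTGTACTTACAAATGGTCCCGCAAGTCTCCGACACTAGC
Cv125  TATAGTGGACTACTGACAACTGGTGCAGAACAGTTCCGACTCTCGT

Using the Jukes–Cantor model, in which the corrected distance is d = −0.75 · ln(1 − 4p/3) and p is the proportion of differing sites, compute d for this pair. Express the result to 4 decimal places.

0.5091

The sequences differ at positions 2 (G/A), 5 (A/G), 7 (A/G), 9 (T/A), 10 (G/C), 15 (T/G), 20 (A/C), 25 (C/G), 27 (C/A), 29 (C/A), 31 (A/C), 32 (G/A), 33 (T/G), 34 (C/T), 41 (A/T), 44 (A/C), 46 (C/T).
p = 17/46 = 0.369565.
d = −0.75 · ln(1 − (4/3)·0.369565) = −0.75 · ln(0.507247) = −0.75 · (-0.678757) = 0.5091.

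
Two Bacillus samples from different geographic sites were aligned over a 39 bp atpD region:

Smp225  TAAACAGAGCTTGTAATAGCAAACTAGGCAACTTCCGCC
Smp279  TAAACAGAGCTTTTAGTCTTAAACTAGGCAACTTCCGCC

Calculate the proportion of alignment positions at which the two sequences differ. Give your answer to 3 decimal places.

0.128

Differing sites — 13:G/T; 16:A/G; 18:A/C; 19:G/T; 20:C/T.
There are 5 differences over 39 sites, so p = 5/39 = 0.128.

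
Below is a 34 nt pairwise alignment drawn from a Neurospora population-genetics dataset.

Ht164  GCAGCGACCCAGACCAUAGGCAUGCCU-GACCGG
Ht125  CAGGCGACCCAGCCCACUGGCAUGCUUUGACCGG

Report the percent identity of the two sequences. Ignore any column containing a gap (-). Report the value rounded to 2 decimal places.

Excluding the 1 gap column leaves 33 comparable sites.
Differing sites — 1:G/C; 2:C/A; 3:A/G; 13:A/C; 17:U/C; 18:A/U; 26:C/U.
26 of the 33 comparable sites match, so the percent identity is 26/33 × 100 = 78.79%.

78.79%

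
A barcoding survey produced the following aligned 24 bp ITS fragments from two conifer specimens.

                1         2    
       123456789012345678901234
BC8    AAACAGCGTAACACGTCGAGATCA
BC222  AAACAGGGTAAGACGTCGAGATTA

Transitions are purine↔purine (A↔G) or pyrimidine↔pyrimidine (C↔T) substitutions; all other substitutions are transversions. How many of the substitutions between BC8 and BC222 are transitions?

1

Differing sites — 7:C/G (Tv); 12:C/G (Tv); 23:C/T (Ti).
Of the 3 differences, 1 transition and 2 transversions, so the answer is 1.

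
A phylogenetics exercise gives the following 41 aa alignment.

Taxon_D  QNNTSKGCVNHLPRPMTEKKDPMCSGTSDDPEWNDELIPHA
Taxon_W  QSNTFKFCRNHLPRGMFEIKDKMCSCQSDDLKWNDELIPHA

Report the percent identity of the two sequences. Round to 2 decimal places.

70.73%

The sequences differ at positions 2 (N/S), 5 (S/F), 7 (G/F), 9 (V/R), 15 (P/G), 17 (T/F), 19 (K/I), 22 (P/K), 26 (G/C), 27 (T/Q), 31 (P/L), 32 (E/K).
29 of the 41 sites match, so the percent identity is 29/41 × 100 = 70.73%.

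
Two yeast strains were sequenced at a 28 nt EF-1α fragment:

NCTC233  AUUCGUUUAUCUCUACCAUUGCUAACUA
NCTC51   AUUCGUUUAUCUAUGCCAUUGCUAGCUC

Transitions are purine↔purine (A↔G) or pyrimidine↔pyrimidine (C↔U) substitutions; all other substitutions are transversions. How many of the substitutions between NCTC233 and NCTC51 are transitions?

2

Differing sites — 13:C/A (Tv); 15:A/G (Ti); 25:A/G (Ti); 28:A/C (Tv).
Of the 4 differences, 2 transitions and 2 transversions, so the answer is 2.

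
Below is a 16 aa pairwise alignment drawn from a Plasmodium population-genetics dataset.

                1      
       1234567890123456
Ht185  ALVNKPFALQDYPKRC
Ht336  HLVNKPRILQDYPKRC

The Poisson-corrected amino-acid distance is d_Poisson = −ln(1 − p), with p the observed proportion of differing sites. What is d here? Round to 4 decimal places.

Mismatches occur at site 1 (A→H), site 7 (F→R), site 8 (A→I).
p = 3/16 = 0.187500.
d = −ln(1 − 0.187500) = −ln(0.812500) = 0.2076.

0.2076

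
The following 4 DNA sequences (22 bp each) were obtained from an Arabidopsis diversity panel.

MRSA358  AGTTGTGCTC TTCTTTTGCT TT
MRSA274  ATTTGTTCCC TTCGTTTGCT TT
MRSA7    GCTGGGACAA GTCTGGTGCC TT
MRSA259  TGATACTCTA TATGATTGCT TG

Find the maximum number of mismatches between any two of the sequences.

Pairwise Hamming distances:
  MRSA358 vs MRSA274: 4
  MRSA358 vs MRSA7: 11
  MRSA358 vs MRSA259: 11
  MRSA274 vs MRSA7: 12
  MRSA274 vs MRSA259: 11
  MRSA7 vs MRSA259: 16
The largest is 16, between MRSA7 and MRSA259.

16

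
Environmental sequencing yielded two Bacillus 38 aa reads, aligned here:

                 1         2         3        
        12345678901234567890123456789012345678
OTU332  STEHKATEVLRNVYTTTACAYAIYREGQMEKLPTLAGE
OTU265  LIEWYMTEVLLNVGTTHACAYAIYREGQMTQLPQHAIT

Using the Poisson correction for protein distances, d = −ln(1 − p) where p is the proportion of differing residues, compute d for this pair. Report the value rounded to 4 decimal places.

The sequences differ at positions 1 (S/L), 2 (T/I), 4 (H/W), 5 (K/Y), 6 (A/M), 11 (R/L), 14 (Y/G), 17 (T/H), 30 (E/T), 31 (K/Q), 34 (T/Q), 35 (L/H), 37 (G/I), 38 (E/T).
p = 14/38 = 0.368421.
d = −ln(1 − 0.368421) = −ln(0.631579) = 0.4595.

0.4595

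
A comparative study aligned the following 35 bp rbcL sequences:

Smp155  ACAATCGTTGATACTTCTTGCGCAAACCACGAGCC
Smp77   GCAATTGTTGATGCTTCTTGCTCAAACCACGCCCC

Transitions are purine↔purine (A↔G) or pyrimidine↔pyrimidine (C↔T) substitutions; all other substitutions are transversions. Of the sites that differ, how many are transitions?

3

Mismatches occur at site 1 (A→G, transition), site 6 (C→T, transition), site 13 (A→G, transition), site 22 (G→T, transversion), site 32 (A→C, transversion), site 33 (G→C, transversion).
Of the 6 differences, 3 transitions and 3 transversions, so the answer is 3.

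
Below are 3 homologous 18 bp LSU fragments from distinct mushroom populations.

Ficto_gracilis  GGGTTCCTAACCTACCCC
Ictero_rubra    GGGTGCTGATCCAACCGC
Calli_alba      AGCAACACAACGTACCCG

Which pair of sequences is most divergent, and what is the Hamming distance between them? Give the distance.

11

Pairwise Hamming distances:
  Ficto_gracilis vs Ictero_rubra: 6
  Ficto_gracilis vs Calli_alba: 8
  Ictero_rubra vs Calli_alba: 11
The largest is 11, between Ictero_rubra and Calli_alba.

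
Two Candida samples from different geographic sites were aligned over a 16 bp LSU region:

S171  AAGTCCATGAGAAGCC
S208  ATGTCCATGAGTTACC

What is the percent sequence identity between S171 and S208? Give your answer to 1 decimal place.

Differing sites — 2:A/T; 12:A/T; 13:A/T; 14:G/A.
12 of the 16 sites match, so the percent identity is 12/16 × 100 = 75.0%.

75.0%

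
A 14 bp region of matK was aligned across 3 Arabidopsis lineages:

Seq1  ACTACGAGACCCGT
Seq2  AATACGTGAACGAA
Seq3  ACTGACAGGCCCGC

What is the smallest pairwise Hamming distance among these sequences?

5

Pairwise Hamming distances:
  Seq1 vs Seq2: 6
  Seq1 vs Seq3: 5
  Seq2 vs Seq3: 10
The smallest is 5, between Seq1 and Seq3.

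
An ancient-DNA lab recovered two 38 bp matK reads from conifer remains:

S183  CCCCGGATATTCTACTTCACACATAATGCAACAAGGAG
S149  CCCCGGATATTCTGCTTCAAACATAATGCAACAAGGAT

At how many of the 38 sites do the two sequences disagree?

3

The sequences differ at positions 14 (A/G), 20 (C/A), 38 (G/T).
That gives 3 mismatches out of 38 aligned sites, so the Hamming distance is 3.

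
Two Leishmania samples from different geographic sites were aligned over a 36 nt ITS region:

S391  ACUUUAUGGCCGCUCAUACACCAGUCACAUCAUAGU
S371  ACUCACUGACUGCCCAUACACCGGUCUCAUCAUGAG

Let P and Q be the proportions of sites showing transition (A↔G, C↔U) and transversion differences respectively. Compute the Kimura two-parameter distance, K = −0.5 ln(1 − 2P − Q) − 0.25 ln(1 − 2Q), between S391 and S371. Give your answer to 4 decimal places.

Differing sites — 4:U/C (Ti); 5:U/A (Tv); 6:A/C (Tv); 9:G/A (Ti); 11:C/U (Ti); 14:U/C (Ti); 23:A/G (Ti); 27:A/U (Tv); 34:A/G (Ti); 35:G/A (Ti); 36:U/G (Tv).
Of the 11 differences, 7 transitions and 4 transversions over 36 sites: P = 7/36 = 0.194444, Q = 4/36 = 0.111111.
d = −0.5·ln(0.500001) − 0.25·ln(0.777778) = −0.5·(-0.693145) − 0.25·(-0.251314) = 0.4094.

0.4094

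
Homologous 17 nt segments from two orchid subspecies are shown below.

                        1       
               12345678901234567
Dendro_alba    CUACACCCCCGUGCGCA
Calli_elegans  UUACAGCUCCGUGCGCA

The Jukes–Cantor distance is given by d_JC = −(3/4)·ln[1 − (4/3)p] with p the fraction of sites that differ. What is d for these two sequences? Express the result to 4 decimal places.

The sequences differ at positions 1 (C/U), 6 (C/G), 8 (C/U).
p = 3/17 = 0.176471.
d = −0.75 · ln(1 − (4/3)·0.176471) = −0.75 · ln(0.764705) = −0.75 · (-0.268265) = 0.2012.

0.2012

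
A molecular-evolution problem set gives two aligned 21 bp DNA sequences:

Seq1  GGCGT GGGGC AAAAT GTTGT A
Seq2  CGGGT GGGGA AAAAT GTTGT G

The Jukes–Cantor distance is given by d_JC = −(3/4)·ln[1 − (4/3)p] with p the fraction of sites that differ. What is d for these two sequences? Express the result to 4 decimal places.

0.2197

Mismatches occur at site 1 (G↔C), site 3 (C↔G), site 10 (C↔A), site 21 (A↔G).
p = 4/21 = 0.190476.
d = −0.75 · ln(1 − (4/3)·0.190476) = −0.75 · ln(0.746032) = −0.75 · (-0.292987) = 0.2197.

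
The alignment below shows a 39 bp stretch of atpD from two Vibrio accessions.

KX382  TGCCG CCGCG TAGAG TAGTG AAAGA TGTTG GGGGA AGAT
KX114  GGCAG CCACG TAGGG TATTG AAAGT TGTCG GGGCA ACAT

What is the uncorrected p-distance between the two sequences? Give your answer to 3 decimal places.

Mismatches occur at site 1 (T→G), site 4 (C→A), site 8 (G→A), site 14 (A→G), site 18 (G→T), site 25 (A→T), site 29 (T→C), site 34 (G→C), site 37 (G→C).
There are 9 differences over 39 sites, so p = 9/39 = 0.231.

0.231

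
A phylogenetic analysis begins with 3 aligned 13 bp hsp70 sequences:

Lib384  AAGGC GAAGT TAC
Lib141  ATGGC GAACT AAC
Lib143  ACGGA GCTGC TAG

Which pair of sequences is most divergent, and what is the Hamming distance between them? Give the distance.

8

Pairwise Hamming distances:
  Lib384 vs Lib141: 3
  Lib384 vs Lib143: 6
  Lib141 vs Lib143: 8
The largest is 8, between Lib141 and Lib143.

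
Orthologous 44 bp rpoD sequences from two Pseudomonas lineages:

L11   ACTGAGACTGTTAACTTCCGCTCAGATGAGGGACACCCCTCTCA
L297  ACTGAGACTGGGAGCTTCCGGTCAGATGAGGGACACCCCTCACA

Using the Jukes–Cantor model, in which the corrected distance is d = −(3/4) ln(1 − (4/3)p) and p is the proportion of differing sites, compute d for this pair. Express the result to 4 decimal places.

0.1232

The sequences differ at positions 11 (T/G), 12 (T/G), 14 (A/G), 21 (C/G), 42 (T/A).
p = 5/44 = 0.113636.
d = −0.75 · ln(1 − (4/3)·0.113636) = −0.75 · ln(0.848485) = −0.75 · (-0.164303) = 0.1232.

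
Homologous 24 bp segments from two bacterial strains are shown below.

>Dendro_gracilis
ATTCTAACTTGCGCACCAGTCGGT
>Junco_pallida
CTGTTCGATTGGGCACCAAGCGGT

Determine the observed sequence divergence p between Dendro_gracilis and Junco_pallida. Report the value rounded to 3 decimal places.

0.375

Differing sites — 1:A/C; 3:T/G; 4:C/T; 6:A/C; 7:A/G; 8:C/A; 12:C/G; 19:G/A; 20:T/G.
There are 9 differences over 24 sites, so p = 9/24 = 0.375.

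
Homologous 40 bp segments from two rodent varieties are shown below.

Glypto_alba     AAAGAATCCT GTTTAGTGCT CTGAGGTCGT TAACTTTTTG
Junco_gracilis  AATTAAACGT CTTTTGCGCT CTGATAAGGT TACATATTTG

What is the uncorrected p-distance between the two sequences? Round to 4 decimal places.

0.3500

The sequences differ at positions 3 (A/T), 4 (G/T), 7 (T/A), 9 (C/G), 11 (G/C), 15 (A/T), 17 (T/C), 25 (G/T), 26 (G/A), 27 (T/A), 28 (C/G), 33 (A/C), 34 (C/A), 36 (T/A).
There are 14 differences over 40 sites, so p = 14/40 = 0.3500.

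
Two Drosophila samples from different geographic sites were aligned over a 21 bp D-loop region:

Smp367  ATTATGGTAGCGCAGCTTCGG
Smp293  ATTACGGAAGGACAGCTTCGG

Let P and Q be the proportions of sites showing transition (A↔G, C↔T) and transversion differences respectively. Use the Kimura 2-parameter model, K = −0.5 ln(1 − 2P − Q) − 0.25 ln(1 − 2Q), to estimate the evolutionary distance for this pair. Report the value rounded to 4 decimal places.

0.2211

Differing sites — 5:T/C (Ti); 8:T/A (Tv); 11:C/G (Tv); 12:G/A (Ti).
Of the 4 differences, 2 transitions and 2 transversions over 21 sites: P = 2/21 = 0.095238, Q = 2/21 = 0.095238.
d = −0.5·ln(0.714286) − 0.25·ln(0.809524) = −0.5·(-0.336472) − 0.25·(-0.211309) = 0.2211.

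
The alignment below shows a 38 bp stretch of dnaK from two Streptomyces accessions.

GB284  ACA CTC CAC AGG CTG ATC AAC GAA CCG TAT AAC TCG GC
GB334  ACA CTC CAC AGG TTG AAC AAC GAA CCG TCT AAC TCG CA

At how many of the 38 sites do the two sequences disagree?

Mismatches occur at site 13 (C↔T), site 17 (T↔A), site 29 (A↔C), site 37 (G↔C), site 38 (C↔A).
That gives 5 mismatches out of 38 aligned sites, so the Hamming distance is 5.

5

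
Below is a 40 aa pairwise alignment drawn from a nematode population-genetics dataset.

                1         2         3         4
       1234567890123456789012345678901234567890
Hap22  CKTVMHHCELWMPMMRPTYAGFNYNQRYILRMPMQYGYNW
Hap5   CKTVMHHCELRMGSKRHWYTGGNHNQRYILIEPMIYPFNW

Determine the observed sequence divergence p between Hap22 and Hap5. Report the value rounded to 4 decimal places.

0.3500

Mismatches occur at site 11 (W→R), site 13 (P→G), site 14 (M→S), site 15 (M→K), site 17 (P→H), site 18 (T→W), site 20 (A→T), site 22 (F→G), site 24 (Y→H), site 31 (R→I), site 32 (M→E), site 35 (Q→I), site 37 (G→P), site 38 (Y→F).
There are 14 differences over 40 sites, so p = 14/40 = 0.3500.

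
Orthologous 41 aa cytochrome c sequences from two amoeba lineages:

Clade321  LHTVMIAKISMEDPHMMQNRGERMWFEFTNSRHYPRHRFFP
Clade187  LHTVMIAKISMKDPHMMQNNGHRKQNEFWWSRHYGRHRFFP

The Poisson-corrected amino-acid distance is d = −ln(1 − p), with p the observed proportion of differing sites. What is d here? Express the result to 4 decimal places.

Differing sites — 12:E/K; 20:R/N; 22:E/H; 24:M/K; 25:W/Q; 26:F/N; 29:T/W; 30:N/W; 35:P/G.
p = 9/41 = 0.219512.
d = −ln(1 − 0.219512) = −ln(0.780488) = 0.2478.

0.2478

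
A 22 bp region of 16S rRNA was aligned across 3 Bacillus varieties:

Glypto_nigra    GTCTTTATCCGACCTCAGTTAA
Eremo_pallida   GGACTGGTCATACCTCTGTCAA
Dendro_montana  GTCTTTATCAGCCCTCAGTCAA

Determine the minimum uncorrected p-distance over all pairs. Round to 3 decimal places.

Pairwise Hamming distances:
  Glypto_nigra vs Eremo_pallida: 9
  Glypto_nigra vs Dendro_montana: 3
  Eremo_pallida vs Dendro_montana: 8
The smallest is 3 mismatches, between Glypto_nigra and Dendro_montana; p = 3/22 = 0.136.

0.136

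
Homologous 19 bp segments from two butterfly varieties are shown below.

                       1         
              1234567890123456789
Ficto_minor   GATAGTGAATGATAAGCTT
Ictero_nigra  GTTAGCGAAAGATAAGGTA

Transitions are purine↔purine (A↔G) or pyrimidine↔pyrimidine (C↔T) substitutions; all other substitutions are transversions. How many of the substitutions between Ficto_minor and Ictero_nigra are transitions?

1

Differing sites — 2:A/T (Tv); 6:T/C (Ti); 10:T/A (Tv); 17:C/G (Tv); 19:T/A (Tv).
Of the 5 differences, 1 transition and 4 transversions, so the answer is 1.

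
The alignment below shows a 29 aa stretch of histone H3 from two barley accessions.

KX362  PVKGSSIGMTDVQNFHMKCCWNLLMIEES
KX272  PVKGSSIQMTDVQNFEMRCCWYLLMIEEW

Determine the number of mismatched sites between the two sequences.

The sequences differ at positions 8 (G/Q), 16 (H/E), 18 (K/R), 22 (N/Y), 29 (S/W).
That gives 5 mismatches out of 29 aligned sites, so the Hamming distance is 5.

5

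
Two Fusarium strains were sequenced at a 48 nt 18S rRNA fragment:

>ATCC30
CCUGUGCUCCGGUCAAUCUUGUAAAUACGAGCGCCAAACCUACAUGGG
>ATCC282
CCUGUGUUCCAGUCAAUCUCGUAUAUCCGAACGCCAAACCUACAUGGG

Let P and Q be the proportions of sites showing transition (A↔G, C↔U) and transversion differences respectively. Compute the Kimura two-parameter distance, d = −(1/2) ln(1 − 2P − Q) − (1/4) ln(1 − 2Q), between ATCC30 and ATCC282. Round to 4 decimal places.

Mismatches occur at site 7 (C→U, transition), site 11 (G→A, transition), site 20 (U→C, transition), site 24 (A→U, transversion), site 27 (A→C, transversion), site 31 (G→A, transition).
Of the 6 differences, 4 transitions and 2 transversions over 48 sites: P = 4/48 = 0.083333, Q = 2/48 = 0.041667.
d = −0.5·ln(0.791667) − 0.25·ln(0.916666) = −0.5·(-0.233614) − 0.25·(-0.087012) = 0.1386.

0.1386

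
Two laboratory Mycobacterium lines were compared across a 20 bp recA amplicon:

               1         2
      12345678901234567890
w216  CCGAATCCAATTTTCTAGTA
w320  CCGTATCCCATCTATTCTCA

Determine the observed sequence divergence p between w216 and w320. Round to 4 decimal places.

0.4000

Mismatches occur at site 4 (A↔T), site 9 (A↔C), site 12 (T↔C), site 14 (T↔A), site 15 (C↔T), site 17 (A↔C), site 18 (G↔T), site 19 (T↔C).
There are 8 differences over 20 sites, so p = 8/20 = 0.4000.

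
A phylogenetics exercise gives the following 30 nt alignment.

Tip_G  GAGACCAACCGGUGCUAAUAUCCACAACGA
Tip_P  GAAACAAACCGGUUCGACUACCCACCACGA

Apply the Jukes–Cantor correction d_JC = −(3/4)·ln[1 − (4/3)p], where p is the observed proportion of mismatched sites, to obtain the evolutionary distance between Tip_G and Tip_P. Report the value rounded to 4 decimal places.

0.2795

Differing sites — 3:G/A; 6:C/A; 14:G/U; 16:U/G; 18:A/C; 21:U/C; 26:A/C.
p = 7/30 = 0.233333.
d = −0.75 · ln(1 − (4/3)·0.233333) = −0.75 · ln(0.688889) = −0.75 · (-0.372675) = 0.2795.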